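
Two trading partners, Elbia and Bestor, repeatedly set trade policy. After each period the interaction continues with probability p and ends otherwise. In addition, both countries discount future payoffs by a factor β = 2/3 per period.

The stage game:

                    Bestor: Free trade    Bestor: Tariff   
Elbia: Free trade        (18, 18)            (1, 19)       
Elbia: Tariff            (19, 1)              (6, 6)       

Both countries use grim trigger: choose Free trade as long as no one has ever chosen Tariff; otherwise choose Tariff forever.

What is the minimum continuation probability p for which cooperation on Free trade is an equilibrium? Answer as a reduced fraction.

With continuation probability p and discount β, the effective per-period discount factor is βp.
Grim-trigger IC: βp ≥ (19−18)/(19−6) = 1/13.
So p ≥ (1/13)/(2/3) = 3/26.

3/26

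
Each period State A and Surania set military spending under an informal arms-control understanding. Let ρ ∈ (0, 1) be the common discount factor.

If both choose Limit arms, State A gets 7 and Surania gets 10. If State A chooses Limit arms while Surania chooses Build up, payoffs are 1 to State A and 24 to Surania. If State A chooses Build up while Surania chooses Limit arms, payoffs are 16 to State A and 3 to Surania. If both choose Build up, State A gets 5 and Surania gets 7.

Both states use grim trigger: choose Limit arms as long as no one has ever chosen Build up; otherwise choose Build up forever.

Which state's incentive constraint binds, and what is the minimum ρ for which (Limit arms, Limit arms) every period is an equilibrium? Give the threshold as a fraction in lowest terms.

Surania; ρ ≥ 14/17

State A: cooperation gives 7 each period; deviation gives 16 once then 5 forever.
  7/(1−ρ) ≥ 16 + 5ρ/(1−ρ) ⇒ ρ ≥ 9/11.
Surania: cooperation gives 10 each period; deviation gives 24 once then 7 forever.
  ρ ≥ 14/17.
Both must hold, so the binding constraint is Surania's: ρ ≥ 14/17.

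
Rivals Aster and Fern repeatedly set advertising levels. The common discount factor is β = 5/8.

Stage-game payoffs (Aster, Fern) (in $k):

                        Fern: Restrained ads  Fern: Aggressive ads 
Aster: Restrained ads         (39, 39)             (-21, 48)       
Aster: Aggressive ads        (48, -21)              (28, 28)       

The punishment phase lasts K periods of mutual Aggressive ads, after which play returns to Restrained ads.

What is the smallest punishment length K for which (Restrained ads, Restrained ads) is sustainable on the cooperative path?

No profitable deviation requires (39−28)(β+…+β^K) ≥ 48−39, i.e. β+…+β^K ≥ 9/11 ≈ 0.8182.
With β = 5/8, the partial sums are K=1: 0.6250, K=2: 1.0156.
K = 2 is the first length at which the sum reaches 0.8182.

2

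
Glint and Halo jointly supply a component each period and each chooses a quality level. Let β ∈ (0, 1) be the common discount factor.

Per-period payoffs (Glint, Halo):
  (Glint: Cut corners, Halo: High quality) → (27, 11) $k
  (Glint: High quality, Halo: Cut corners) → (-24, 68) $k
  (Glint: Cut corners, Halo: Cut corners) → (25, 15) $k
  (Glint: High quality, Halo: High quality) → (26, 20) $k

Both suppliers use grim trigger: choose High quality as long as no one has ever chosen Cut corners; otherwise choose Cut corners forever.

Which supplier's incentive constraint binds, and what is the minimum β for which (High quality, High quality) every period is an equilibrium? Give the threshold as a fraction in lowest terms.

Halo; β ≥ 48/53

Glint: cooperation gives 26 each period; deviation gives 27 once then 25 forever.
  26/(1−β) ≥ 27 + 25β/(1−β) ⇒ β ≥ 1/2.
Halo: cooperation gives 20 each period; deviation gives 68 once then 15 forever.
  β ≥ 48/53.
Both must hold, so the binding constraint is Halo's: β ≥ 48/53.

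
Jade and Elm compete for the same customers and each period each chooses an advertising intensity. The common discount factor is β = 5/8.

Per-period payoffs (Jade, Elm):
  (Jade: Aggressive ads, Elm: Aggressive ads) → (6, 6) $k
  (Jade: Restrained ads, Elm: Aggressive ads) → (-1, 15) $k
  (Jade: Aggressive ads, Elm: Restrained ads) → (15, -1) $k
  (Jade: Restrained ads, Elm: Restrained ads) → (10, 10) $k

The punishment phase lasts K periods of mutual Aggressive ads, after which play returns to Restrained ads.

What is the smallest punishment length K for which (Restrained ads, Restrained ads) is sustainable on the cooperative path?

No profitable deviation requires (10−6)(β+…+β^K) ≥ 15−10, i.e. β+…+β^K ≥ 5/4 ≈ 1.2500.
With β = 5/8, the partial sums are K=1: 0.6250, K=2: 1.0156, K=3: 1.2598.
K = 3 is the first length at which the sum reaches 1.2500.

3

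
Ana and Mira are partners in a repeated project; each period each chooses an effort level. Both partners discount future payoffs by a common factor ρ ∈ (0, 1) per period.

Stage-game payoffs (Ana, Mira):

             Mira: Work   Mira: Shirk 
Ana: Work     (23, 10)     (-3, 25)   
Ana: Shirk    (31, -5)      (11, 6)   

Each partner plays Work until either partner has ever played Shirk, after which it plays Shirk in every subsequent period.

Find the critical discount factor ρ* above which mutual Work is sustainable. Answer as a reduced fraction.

For Ana: deviation gain 31−23 = 8, per-period punishment loss 23−11 = 12. IC gives ρ ≥ 8/20 = 2/5.
For Mira: gain 15, loss 4 per period, so ρ ≥ 15/19.
The tighter constraint is Mira's, so cooperation needs ρ ≥ 15/19.

15/19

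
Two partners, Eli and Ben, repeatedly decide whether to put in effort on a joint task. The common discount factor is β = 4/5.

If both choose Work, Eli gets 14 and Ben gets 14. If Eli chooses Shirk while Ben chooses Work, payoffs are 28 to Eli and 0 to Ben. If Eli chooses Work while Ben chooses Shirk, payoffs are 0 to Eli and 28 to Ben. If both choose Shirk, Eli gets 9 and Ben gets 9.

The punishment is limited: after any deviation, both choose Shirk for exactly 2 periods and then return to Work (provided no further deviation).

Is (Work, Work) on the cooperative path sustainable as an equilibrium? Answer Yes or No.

Comparing payoff streams over the 3 periods until play realigns: cooperate → 14(1+β+…+β^2); deviate → 28 + 9(β+…+β^2).
Cooperation is sustained iff (14−9)(β+…+β^2) ≥ 28−14.
β+…+β^2 = 4/5·(1−(4/5)^2)/(1−4/5) = 1.4400, and (28−14)/(14−9) = 2.8000.
1.4400 < 2.8000, so cooperation is not sustainable.

No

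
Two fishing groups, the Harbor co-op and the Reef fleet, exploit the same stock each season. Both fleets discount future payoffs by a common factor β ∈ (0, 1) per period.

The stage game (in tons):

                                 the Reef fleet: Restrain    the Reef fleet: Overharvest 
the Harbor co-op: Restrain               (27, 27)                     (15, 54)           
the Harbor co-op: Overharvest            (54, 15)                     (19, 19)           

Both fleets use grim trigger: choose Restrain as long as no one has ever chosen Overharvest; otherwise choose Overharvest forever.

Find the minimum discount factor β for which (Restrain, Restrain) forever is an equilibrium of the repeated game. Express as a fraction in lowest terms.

27/35

Under grim trigger the critical discount factor is (T−C)/(T−P) with T = 54, C = 27, P = 19.
β* = (54−27)/(54−19) = 27/35.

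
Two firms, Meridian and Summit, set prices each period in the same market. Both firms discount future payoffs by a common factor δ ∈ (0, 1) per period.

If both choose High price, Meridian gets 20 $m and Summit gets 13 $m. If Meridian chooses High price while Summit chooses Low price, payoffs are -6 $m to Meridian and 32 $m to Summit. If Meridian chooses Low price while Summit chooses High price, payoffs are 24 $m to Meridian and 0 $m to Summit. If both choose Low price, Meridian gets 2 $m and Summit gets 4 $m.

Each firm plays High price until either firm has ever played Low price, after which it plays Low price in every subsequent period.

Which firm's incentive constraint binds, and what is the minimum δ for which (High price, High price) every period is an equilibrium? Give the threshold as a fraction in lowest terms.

For Meridian: deviation gain 24−20 = 4, per-period punishment loss 20−2 = 18. IC gives δ ≥ 4/22 = 2/11.
For Summit: gain 19, loss 9 per period, so δ ≥ 19/28.
The tighter constraint is Summit's, so cooperation needs δ ≥ 19/28.

Summit; δ ≥ 19/28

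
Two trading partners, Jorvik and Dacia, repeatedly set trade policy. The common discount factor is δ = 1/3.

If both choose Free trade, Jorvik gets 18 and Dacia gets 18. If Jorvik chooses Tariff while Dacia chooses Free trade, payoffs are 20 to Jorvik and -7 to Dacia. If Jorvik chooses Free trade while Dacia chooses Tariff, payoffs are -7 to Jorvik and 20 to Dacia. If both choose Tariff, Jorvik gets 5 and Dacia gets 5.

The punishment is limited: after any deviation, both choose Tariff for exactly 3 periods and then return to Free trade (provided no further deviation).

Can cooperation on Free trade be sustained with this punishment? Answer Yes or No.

IC: δ+…+δ^3 ≥ (20−18)/(18−5) = 2/13.
At δ = 1/3: partial sum = 0.4815 ≥ 0.1538. Cooperation sustainable.

Yes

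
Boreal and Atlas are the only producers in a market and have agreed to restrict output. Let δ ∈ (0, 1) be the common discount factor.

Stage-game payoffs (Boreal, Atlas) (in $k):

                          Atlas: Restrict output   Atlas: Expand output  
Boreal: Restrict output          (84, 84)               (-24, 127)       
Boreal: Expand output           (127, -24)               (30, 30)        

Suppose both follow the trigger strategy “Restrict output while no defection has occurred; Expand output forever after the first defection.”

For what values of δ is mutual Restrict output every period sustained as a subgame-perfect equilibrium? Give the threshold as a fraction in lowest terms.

43/97

One-period gain from deviating is 127 − 84 = 43. The loss is 84 − 30 = 54 in every subsequent period, with present value 54·δ/(1−δ).
Deviation is unprofitable when 54·δ/(1−δ) ≥ 43, i.e. δ/(1−δ) ≥ 43/54.
Equivalently δ ≥ 43/(43+54) = 43/97.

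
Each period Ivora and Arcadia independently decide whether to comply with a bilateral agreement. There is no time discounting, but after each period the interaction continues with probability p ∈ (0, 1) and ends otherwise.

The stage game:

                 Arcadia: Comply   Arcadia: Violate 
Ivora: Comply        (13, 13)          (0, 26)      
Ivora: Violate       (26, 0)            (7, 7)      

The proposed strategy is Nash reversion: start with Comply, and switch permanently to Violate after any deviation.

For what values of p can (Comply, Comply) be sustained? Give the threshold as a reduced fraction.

With no time discounting, the continuation probability p plays the role of the discount factor.
Grim-trigger IC: 13/(1−p) ≥ 26 + 7p/(1−p) ⇒ p ≥ (26−13)/(26−7) = 13/19.

13/19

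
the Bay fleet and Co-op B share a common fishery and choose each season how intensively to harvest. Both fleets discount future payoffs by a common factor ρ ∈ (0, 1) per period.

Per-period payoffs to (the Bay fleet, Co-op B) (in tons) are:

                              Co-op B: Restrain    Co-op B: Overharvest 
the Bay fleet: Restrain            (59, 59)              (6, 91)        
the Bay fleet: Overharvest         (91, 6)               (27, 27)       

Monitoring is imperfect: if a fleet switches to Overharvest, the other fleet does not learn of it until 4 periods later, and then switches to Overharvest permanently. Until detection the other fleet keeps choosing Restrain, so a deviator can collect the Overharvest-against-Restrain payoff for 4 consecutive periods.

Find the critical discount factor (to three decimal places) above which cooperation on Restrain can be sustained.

A deviator earns 91 for 4 periods, then 27 forever; cooperating earns 59 forever. Multiplying the IC by (1−ρ):
59 ≥ 91(1−ρ^4) + 27ρ^4, so 64·ρ^4 ≥ 32 and ρ^4 ≥ 1/2.
ρ ≥ (1/2)^(1/4) ≈ 0.841.

0.841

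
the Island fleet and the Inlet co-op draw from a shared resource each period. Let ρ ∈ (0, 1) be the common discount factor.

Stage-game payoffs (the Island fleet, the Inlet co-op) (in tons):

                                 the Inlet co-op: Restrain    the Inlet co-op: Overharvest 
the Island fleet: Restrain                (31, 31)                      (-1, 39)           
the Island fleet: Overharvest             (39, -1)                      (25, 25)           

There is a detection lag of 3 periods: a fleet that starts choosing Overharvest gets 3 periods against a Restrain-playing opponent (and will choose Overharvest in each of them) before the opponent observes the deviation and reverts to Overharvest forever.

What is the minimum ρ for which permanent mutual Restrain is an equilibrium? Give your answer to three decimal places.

0.830

Deviating for the 3 undetected periods gains 39−31 = 8 per period over cooperation, then loses 31−25 = 6 per period forever once punishment starts.
Gain: 8(1 + ρ + … + ρ^2); loss: 6·ρ^3/(1−ρ).
No profitable deviation ⇔ 8(1−ρ^3) ≤ 6·ρ^3, i.e. ρ^3 ≥ 8/(8+6) = 4/7.
Hence ρ ≥ (4/7)^(1/3) ≈ 0.830.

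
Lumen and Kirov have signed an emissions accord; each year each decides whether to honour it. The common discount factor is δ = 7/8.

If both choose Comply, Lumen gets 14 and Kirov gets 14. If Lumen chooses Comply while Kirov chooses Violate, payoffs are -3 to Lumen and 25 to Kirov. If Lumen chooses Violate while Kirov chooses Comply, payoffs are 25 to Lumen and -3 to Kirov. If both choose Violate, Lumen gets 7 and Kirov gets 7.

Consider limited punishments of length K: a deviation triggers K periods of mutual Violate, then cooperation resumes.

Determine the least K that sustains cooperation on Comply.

IC: δ(1−δ^K)/(1−δ) ≥ (25−14)/(14−7) = 11/7.
With δ = 7/8: need 1 − δ^K ≥ 11/7·(1−7/8)/(7/8), i.e. δ^K ≤ 0.7755.
Since (7/8)^1 = 0.8750 and (7/8)^2 = 0.7656, the smallest such K is 2.

2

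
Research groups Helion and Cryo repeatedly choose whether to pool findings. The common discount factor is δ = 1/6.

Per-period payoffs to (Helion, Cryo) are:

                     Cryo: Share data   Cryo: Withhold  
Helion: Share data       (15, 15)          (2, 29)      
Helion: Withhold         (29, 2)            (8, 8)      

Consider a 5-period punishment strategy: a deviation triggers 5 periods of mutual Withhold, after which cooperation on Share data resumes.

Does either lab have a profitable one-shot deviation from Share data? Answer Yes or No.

Yes

IC: δ+…+δ^5 ≥ (29−15)/(15−8) = 2.
At δ = 1/6: partial sum = 0.2000 < 2.0000. Cooperation not sustainable.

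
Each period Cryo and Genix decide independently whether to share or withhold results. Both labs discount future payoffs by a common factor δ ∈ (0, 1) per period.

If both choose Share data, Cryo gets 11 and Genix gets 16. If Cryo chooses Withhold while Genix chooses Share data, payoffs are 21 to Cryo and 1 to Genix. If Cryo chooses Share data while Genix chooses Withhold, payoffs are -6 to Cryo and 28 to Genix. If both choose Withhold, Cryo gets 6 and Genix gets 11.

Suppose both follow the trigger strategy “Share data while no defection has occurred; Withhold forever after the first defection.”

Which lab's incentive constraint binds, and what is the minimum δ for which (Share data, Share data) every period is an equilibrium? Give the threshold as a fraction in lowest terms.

For Cryo: deviation gain 21−11 = 10, per-period punishment loss 11−6 = 5. IC gives δ ≥ 10/15 = 2/3.
For Genix: gain 12, loss 5 per period, so δ ≥ 12/17.
The tighter constraint is Genix's, so cooperation needs δ ≥ 12/17.

Genix; δ ≥ 12/17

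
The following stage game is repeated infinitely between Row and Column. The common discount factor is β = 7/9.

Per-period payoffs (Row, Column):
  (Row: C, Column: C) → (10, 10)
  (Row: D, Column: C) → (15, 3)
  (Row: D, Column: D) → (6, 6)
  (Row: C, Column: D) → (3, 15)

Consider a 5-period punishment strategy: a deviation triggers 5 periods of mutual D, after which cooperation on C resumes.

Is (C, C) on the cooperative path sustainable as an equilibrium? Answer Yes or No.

Yes

A one-shot deviation gives 15 now, then 6 for 5 periods, then back to 10.
Gain from deviating: (15−10) today; loss: (10−6) in each of the next 5 periods.
No-deviation condition: (10−6)(β+…+β^5) ≥ 15−10, i.e. β+…+β^5 ≥ 5/4.
At β = 7/9: β+…+β^5 = 2.5038 ≥ 1.2500.
So cooperation is sustainable.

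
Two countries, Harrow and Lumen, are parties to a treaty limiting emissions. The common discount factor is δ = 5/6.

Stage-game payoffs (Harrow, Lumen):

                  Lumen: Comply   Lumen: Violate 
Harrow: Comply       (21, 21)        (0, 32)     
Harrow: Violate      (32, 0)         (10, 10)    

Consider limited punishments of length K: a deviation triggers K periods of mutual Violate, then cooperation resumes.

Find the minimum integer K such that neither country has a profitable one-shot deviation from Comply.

2

No profitable deviation requires (21−10)(δ+…+δ^K) ≥ 32−21, i.e. δ+…+δ^K ≥ 1 ≈ 1.0000.
With δ = 5/6, the partial sums are K=1: 0.8333, K=2: 1.5278.
K = 2 is the first length at which the sum reaches 1.0000.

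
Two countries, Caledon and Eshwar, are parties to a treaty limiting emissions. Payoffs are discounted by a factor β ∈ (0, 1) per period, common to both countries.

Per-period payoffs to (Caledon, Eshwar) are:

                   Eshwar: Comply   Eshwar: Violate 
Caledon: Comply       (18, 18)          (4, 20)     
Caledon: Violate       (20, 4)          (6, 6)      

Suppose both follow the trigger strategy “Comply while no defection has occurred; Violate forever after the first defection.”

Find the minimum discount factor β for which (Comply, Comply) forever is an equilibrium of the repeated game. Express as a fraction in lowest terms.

18/(1−β) ≥ 20 + 6β/(1−β)
18 ≥ 20 − 14β
β ≥ 2/14 = 1/7.

1/7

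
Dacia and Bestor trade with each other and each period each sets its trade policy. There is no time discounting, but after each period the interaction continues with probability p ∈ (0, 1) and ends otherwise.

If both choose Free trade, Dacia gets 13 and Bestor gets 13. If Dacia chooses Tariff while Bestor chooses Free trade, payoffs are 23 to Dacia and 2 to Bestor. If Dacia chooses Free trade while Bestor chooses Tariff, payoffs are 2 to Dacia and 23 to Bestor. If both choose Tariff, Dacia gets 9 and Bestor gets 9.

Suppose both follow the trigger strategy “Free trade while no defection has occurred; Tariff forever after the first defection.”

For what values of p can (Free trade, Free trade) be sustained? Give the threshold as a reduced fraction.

Expected cooperation value is 13 + p·13 + p²·13 + … = 13/(1−p); deviation gives 23 + p·9/(1−p).
13 ≥ 23(1−p) + 9p ⇒ 14p ≥ 10 ⇒ p ≥ 10/14 = 5/7.

5/7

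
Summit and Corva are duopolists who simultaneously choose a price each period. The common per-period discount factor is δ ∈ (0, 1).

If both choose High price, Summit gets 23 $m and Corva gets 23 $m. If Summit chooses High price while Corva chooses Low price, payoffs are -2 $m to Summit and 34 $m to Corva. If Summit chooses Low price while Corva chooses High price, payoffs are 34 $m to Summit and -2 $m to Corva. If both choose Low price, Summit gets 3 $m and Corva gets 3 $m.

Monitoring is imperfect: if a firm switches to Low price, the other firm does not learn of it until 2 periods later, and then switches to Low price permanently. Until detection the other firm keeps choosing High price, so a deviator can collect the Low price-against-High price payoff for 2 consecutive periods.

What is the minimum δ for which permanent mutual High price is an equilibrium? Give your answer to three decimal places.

Deviating for the 2 undetected periods gains 34−23 = 11 per period over cooperation, then loses 23−3 = 20 per period forever once punishment starts.
Gain: 11(1 + δ + … + δ^1); loss: 20·δ^2/(1−δ).
No profitable deviation ⇔ 11(1−δ^2) ≤ 20·δ^2, i.e. δ^2 ≥ 11/(11+20) = 11/31.
Hence δ ≥ (11/31)^(1/2) ≈ 0.596.

0.596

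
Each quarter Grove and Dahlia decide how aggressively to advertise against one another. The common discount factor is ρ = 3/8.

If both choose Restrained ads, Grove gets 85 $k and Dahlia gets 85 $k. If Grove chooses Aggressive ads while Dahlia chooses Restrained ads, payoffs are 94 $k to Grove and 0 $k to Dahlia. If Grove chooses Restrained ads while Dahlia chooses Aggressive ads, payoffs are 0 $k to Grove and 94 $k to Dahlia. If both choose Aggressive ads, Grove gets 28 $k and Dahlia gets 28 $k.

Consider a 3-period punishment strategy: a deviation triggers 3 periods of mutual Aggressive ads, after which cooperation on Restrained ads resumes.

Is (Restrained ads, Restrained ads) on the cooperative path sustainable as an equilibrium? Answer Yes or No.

Yes

Comparing payoff streams over the 4 periods until play realigns: cooperate → 85(1+ρ+…+ρ^3); deviate → 94 + 28(ρ+…+ρ^3).
Cooperation is sustained iff (85−28)(ρ+…+ρ^3) ≥ 94−85.
ρ+…+ρ^3 = 3/8·(1−(3/8)^3)/(1−3/8) = 0.5684, and (94−85)/(85−28) = 0.1579.
0.5684 ≥ 0.1579, so cooperation is sustainable.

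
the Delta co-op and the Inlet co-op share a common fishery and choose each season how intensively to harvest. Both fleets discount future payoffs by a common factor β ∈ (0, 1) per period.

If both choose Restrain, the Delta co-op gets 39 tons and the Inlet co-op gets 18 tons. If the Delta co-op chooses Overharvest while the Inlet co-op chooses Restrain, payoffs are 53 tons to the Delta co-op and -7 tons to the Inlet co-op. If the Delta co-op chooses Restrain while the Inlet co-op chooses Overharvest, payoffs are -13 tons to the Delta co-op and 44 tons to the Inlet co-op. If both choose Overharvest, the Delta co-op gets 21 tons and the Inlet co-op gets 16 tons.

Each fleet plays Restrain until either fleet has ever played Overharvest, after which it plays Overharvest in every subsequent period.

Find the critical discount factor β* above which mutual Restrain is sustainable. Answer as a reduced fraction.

the Delta co-op's threshold: (53−39)/(53−21) = 7/16.
the Inlet co-op's threshold: (44−18)/(44−16) = 13/14.
7/16 < 13/14, so the Inlet co-op binds and β* = 13/14.

13/14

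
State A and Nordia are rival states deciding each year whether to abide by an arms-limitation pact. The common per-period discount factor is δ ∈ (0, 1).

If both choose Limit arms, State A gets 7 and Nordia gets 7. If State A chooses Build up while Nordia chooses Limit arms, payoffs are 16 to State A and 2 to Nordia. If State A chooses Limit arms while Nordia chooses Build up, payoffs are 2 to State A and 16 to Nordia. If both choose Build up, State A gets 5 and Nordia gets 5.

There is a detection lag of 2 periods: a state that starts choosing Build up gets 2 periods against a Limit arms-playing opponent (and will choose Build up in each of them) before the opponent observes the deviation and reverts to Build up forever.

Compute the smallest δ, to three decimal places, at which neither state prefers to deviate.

The best deviation is to choose Build up for all 2 undetected periods, earning 16 each, then 5 forever once detected.
Deviation value: 16(1−δ^2)/(1−δ) + 5δ^2/(1−δ); cooperation value: 7/(1−δ).
IC: 7 ≥ 16(1−δ^2) + 5δ^2 = 16 − 11δ^2.
So δ^2 ≥ 9/11, giving δ ≥ (9/11)^(1/2) ≈ 0.905.

0.905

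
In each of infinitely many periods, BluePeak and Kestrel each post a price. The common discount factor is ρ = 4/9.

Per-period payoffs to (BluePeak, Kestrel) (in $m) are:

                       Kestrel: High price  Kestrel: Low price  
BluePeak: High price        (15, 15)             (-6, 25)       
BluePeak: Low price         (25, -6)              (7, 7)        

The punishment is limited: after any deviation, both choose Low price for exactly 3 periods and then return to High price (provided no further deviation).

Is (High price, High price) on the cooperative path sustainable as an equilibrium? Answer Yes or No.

Comparing payoff streams over the 4 periods until play realigns: cooperate → 15(1+ρ+…+ρ^3); deviate → 25 + 7(ρ+…+ρ^3).
Cooperation is sustained iff (15−7)(ρ+…+ρ^3) ≥ 25−15.
ρ+…+ρ^3 = 4/9·(1−(4/9)^3)/(1−4/9) = 0.7298, and (25−15)/(15−7) = 1.2500.
0.7298 < 1.2500, so cooperation is not sustainable.

No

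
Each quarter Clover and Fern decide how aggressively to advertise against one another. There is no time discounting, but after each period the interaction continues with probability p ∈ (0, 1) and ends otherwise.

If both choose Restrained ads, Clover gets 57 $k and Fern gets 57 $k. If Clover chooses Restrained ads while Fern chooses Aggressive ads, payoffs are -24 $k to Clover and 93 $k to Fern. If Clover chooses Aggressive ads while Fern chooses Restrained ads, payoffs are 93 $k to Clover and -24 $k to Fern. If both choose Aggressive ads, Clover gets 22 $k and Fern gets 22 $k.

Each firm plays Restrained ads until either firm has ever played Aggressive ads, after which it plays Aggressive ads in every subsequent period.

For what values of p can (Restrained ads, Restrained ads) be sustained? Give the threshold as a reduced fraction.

With no time discounting, the continuation probability p plays the role of the discount factor.
Grim-trigger IC: 57/(1−p) ≥ 93 + 22p/(1−p) ⇒ p ≥ (93−57)/(93−22) = 36/71.

36/71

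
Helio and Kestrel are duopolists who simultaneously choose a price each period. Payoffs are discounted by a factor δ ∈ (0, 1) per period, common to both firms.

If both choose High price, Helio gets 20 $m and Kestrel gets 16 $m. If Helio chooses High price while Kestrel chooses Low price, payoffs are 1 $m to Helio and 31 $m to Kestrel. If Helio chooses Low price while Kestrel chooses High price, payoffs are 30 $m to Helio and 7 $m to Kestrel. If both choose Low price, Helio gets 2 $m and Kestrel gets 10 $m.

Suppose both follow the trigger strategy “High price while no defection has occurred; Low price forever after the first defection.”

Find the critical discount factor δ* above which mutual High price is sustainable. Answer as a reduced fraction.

For Helio: deviation gain 30−20 = 10, per-period punishment loss 20−2 = 18. IC gives δ ≥ 10/28 = 5/14.
For Kestrel: gain 15, loss 6 per period, so δ ≥ 15/21 = 5/7.
The tighter constraint is Kestrel's, so cooperation needs δ ≥ 5/7.

5/7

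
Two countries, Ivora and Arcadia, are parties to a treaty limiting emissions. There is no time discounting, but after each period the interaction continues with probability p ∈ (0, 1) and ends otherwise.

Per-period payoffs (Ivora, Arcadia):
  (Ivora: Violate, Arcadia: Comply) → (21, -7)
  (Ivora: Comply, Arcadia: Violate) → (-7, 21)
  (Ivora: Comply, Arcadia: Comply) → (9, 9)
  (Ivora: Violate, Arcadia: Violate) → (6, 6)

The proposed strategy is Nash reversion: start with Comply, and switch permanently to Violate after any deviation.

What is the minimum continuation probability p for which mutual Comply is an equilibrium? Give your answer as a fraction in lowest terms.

Expected cooperation value is 9 + p·9 + p²·9 + … = 9/(1−p); deviation gives 21 + p·6/(1−p).
9 ≥ 21(1−p) + 6p ⇒ 15p ≥ 12 ⇒ p ≥ 12/15 = 4/5.

4/5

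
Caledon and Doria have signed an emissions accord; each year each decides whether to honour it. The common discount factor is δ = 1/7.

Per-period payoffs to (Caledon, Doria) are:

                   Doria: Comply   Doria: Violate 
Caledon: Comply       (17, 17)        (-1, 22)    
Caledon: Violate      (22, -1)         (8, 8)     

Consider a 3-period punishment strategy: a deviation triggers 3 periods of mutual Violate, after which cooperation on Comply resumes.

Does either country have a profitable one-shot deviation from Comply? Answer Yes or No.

A one-shot deviation gives 22 now, then 8 for 3 periods, then back to 17.
Gain from deviating: (22−17) today; loss: (17−8) in each of the next 3 periods.
No-deviation condition: (17−8)(δ+…+δ^3) ≥ 22−17, i.e. δ+…+δ^3 ≥ 5/9.
At δ = 1/7: δ+…+δ^3 = 0.1662 < 0.5556.
So cooperation is not sustainable.

Yes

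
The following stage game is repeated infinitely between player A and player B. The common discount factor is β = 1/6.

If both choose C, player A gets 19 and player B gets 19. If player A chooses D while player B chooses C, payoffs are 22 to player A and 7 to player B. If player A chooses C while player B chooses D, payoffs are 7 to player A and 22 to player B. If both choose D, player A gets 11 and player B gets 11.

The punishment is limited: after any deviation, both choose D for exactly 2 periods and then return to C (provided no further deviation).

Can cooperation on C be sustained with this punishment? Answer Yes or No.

No

A one-shot deviation gives 22 now, then 11 for 2 periods, then back to 19.
Gain from deviating: (22−19) today; loss: (19−11) in each of the next 2 periods.
No-deviation condition: (19−11)(β+…+β^2) ≥ 22−19, i.e. β+…+β^2 ≥ 3/8.
At β = 1/6: β+…+β^2 = 0.1944 < 0.3750.
So cooperation is not sustainable.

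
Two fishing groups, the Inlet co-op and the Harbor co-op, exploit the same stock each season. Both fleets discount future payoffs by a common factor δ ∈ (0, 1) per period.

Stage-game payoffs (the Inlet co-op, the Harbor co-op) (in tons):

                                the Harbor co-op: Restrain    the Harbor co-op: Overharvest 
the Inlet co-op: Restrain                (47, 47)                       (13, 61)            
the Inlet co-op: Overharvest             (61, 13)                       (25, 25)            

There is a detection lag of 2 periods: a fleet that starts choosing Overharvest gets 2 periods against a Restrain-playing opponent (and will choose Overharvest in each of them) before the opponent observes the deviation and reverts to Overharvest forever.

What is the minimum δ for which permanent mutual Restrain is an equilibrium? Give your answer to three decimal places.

The best deviation is to choose Overharvest for all 2 undetected periods, earning 61 each, then 25 forever once detected.
Deviation value: 61(1−δ^2)/(1−δ) + 25δ^2/(1−δ); cooperation value: 47/(1−δ).
IC: 47 ≥ 61(1−δ^2) + 25δ^2 = 61 − 36δ^2.
So δ^2 ≥ 14/36 = 7/18, giving δ ≥ (7/18)^(1/2) ≈ 0.624.

0.624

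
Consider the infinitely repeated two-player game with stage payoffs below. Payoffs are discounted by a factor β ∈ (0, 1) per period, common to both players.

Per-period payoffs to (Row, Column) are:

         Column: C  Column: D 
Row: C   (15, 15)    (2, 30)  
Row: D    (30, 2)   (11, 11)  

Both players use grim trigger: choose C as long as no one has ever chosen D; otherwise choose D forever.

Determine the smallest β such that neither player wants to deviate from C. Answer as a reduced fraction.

Cooperation forever yields 15 each period: 15/(1−β).
Deviating yields 30 once, then 11 forever: 30 + 11β/(1−β).
No profitable deviation requires 15/(1−β) ≥ 30 + 11β/(1−β).
Multiplying by (1−β): 15 ≥ 30(1−β) + 11β = 30 − 19β.
So 19β ≥ 15, i.e. β ≥ 15/19.

15/19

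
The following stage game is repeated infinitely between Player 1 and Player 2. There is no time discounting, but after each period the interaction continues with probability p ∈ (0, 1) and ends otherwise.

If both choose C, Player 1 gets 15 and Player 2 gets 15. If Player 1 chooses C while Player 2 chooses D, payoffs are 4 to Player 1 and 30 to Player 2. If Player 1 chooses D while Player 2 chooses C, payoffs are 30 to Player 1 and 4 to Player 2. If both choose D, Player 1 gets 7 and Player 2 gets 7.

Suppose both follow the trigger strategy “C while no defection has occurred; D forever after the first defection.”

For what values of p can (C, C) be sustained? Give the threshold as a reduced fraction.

With no time discounting, the continuation probability p plays the role of the discount factor.
Grim-trigger IC: 15/(1−p) ≥ 30 + 7p/(1−p) ⇒ p ≥ (30−15)/(30−7) = 15/23.

15/23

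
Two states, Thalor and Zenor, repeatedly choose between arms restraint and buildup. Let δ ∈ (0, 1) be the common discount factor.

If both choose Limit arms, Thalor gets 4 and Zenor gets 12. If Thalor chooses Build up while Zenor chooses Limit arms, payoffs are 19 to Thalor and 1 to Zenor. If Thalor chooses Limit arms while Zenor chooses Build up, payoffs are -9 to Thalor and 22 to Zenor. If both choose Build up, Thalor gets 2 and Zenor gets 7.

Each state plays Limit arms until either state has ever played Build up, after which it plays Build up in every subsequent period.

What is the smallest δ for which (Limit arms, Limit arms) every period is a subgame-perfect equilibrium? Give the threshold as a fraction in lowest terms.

15/17

For Thalor: deviation gain 19−4 = 15, per-period punishment loss 4−2 = 2. IC gives δ ≥ 15/17.
For Zenor: gain 10, loss 5 per period, so δ ≥ 10/15 = 2/3.
The tighter constraint is Thalor's, so cooperation needs δ ≥ 15/17.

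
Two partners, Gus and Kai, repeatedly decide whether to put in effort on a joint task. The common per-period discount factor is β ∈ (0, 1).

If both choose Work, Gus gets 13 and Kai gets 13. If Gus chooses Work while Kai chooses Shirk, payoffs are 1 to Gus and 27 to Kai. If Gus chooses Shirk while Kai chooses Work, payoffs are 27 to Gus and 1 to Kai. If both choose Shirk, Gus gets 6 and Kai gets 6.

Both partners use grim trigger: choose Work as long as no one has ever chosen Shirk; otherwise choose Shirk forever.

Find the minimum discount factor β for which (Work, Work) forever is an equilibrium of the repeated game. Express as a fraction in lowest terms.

2/3

13/(1−β) ≥ 27 + 6β/(1−β)
13 ≥ 27 − 21β
β ≥ 14/21 = 2/3.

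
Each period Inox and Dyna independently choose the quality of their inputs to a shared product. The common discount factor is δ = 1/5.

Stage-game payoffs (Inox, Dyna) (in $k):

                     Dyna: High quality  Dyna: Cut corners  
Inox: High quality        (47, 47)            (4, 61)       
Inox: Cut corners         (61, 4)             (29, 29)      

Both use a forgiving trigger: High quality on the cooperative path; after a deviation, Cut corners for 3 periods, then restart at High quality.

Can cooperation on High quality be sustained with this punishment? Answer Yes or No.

A one-shot deviation gives 61 now, then 29 for 3 periods, then back to 47.
Gain from deviating: (61−47) today; loss: (47−29) in each of the next 3 periods.
No-deviation condition: (47−29)(δ+…+δ^3) ≥ 61−47, i.e. δ+…+δ^3 ≥ 7/9.
At δ = 1/5: δ+…+δ^3 = 0.2480 < 0.7778.
So cooperation is not sustainable.

No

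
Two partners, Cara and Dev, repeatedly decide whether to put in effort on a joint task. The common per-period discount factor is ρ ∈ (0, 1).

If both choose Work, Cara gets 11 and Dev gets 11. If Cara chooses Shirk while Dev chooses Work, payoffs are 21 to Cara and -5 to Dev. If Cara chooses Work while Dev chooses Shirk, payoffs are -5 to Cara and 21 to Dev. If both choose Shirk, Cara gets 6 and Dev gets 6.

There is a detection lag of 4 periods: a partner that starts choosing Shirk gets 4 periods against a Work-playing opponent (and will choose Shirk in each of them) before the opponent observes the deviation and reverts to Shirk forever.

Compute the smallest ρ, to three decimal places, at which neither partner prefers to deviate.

0.904

Deviating for the 4 undetected periods gains 21−11 = 10 per period over cooperation, then loses 11−6 = 5 per period forever once punishment starts.
Gain: 10(1 + ρ + … + ρ^3); loss: 5·ρ^4/(1−ρ).
No profitable deviation ⇔ 10(1−ρ^4) ≤ 5·ρ^4, i.e. ρ^4 ≥ 10/(10+5) = 2/3.
Hence ρ ≥ (2/3)^(1/4) ≈ 0.904.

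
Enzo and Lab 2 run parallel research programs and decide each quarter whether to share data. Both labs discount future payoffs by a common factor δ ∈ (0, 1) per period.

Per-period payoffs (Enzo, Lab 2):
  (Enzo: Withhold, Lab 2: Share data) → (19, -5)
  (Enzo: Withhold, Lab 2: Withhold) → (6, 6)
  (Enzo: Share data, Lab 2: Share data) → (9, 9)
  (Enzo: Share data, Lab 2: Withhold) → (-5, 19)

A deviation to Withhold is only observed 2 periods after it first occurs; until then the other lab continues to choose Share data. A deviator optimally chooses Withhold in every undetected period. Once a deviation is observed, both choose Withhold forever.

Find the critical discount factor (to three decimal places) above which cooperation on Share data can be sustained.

0.877

Deviating for the 2 undetected periods gains 19−9 = 10 per period over cooperation, then loses 9−6 = 3 per period forever once punishment starts.
Gain: 10(1 + δ + … + δ^1); loss: 3·δ^2/(1−δ).
No profitable deviation ⇔ 10(1−δ^2) ≤ 3·δ^2, i.e. δ^2 ≥ 10/(10+3) = 10/13.
Hence δ ≥ (10/13)^(1/2) ≈ 0.877.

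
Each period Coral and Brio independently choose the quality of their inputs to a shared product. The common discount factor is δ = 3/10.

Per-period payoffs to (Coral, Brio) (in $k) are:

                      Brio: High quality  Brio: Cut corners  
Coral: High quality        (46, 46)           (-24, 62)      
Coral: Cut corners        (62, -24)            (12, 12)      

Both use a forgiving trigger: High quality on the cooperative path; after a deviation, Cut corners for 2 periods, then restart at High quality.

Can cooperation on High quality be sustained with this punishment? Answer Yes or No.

IC: δ+…+δ^2 ≥ (62−46)/(46−12) = 8/17.
At δ = 3/10: partial sum = 0.3900 < 0.4706. Cooperation not sustainable.

No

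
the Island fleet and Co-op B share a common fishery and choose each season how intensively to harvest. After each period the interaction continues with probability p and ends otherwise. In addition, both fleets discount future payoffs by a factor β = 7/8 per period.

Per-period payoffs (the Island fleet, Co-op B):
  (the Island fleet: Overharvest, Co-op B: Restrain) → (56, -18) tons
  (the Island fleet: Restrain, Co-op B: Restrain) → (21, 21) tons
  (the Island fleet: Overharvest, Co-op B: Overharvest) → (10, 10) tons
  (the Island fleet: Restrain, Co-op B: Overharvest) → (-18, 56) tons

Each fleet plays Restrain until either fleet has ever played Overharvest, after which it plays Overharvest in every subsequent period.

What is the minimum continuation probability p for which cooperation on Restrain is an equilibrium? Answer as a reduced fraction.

Expected continuation weight on next period's payoff is β·p = 7/8·p, which plays the role of the discount factor.
Cooperation requires 7/8·p ≥ (56−21)/(56−10) = 35/46, hence p ≥ 20/23.

20/23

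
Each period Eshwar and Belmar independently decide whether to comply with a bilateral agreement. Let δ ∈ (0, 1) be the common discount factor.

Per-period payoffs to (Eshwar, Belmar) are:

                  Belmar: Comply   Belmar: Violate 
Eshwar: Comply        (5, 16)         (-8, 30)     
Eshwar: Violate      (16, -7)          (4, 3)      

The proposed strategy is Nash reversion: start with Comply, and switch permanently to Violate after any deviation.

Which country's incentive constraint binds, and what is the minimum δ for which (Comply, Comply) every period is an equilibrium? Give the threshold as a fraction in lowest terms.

Eshwar: cooperation gives 5 each period; deviation gives 16 once then 4 forever.
  5/(1−δ) ≥ 16 + 4δ/(1−δ) ⇒ δ ≥ 11/12.
Belmar: cooperation gives 16 each period; deviation gives 30 once then 3 forever.
  δ ≥ 14/27.
Both must hold, so the binding constraint is Eshwar's: δ ≥ 11/12.

Eshwar; δ ≥ 11/12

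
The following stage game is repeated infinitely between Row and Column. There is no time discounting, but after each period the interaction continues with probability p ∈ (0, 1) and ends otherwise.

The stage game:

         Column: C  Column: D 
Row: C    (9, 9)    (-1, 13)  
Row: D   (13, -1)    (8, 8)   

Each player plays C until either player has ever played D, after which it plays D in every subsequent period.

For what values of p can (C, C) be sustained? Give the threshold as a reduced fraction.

With no time discounting, the continuation probability p plays the role of the discount factor.
Grim-trigger IC: 9/(1−p) ≥ 13 + 8p/(1−p) ⇒ p ≥ (13−9)/(13−8) = 4/5.

4/5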